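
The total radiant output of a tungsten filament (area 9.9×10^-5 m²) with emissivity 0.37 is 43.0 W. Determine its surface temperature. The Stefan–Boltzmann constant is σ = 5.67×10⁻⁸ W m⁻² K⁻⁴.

T ≈ 2130 K

From P = εσAT⁴, T = (P / εσA)^(1/4) = (43.0 / (0.37 × 5.67×10⁻⁸ × 9.90×10^-5))^(1/4).
T = (2.07×10^13)^(1/4) = 2130 K.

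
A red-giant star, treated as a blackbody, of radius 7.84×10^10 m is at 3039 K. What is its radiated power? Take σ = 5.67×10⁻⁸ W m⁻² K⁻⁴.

P ≈ 3.74×10^29 W

A = 4πr² = 4π × (7.84×10^10)² = 7.72×10^22 m².
P = σAT⁴ = 5.67×10⁻⁸ × 7.72×10^22 × (3039)⁴ = 5.67×10⁻⁸ × 7.72×10^22 × 8.53×10^13.
P = 3.74×10^29 W.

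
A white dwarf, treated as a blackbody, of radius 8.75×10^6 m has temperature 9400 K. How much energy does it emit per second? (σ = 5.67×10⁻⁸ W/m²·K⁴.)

A = 4πr² = 4π × (8.75×10^6)² = 9.62×10^14 m².
P = σAT⁴ = 5.67×10⁻⁸ × 9.62×10^14 × (9400)⁴ = 5.67×10⁻⁸ × 9.62×10^14 × 7.81×10^15.
P = 4.26×10^23 W.

P ≈ 4.26×10^23 W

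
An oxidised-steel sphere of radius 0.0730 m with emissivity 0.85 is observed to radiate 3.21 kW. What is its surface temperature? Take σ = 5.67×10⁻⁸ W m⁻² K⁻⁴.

A = 4πr² = 4π × (0.0730)² = 0.0670 m².
From P = εσAT⁴, T = (P / εσA)^(1/4) = (3210 / (0.85 × 5.67×10⁻⁸ × 0.0670))^(1/4).
T = (9.95×10^11)^(1/4) = 999 K.

T ≈ 999 K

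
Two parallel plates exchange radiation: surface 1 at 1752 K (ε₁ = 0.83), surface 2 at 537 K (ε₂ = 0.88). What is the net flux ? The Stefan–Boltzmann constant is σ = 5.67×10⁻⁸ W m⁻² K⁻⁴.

q ≈ 3.95×10^5 W/m²

For two large parallel gray plates, q = σ(T₁⁴ − T₂⁴) / (1/ε₁ + 1/ε₂ − 1).
1/ε₁ + 1/ε₂ − 1 = 1/0.83 + 1/0.88 − 1 = 1.341.
T₁⁴ − T₂⁴ = 9.42×10^12 − 8.32×10^10 = 9.34×10^12 K⁴.
q = 5.67×10⁻⁸ × 9.34×10^12 / 1.341 = 3.95×10^5 W/m².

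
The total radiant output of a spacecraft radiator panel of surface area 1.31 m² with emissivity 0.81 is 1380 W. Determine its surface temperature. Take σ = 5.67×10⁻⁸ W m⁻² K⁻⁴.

T ≈ 389 K

From P = εσAT⁴, T = (P / εσA)^(1/4) = (1380 / (0.81 × 5.67×10⁻⁸ × 1.31))^(1/4).
T = (2.29×10^10)^(1/4) = 389 K.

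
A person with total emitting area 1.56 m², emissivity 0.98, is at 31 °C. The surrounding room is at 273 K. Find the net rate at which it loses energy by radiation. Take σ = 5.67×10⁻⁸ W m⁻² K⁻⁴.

Convert: 31 °C = 304 K.
Q = εσA(T⁴ − T_s⁴). T⁴ − T_s⁴ = (304)⁴ − (273)⁴ = 8.54×10^9 − 5.55×10^9 = 2.99×10^9 K⁴.
Q = 0.98 × 5.67×10⁻⁸ × 1.56 × 2.99×10^9 = 259 W.

Q ≈ 259 W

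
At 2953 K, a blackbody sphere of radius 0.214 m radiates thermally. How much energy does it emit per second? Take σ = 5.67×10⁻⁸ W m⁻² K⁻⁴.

P ≈ 2.48×10^6 W

A = 4πr² = 4π × (0.214)² = 0.575 m².
P = σAT⁴ = 5.67×10⁻⁸ × 0.575 × (2953)⁴ = 5.67×10⁻⁸ × 0.575 × 7.60×10^13.
P = 2.48×10^6 W.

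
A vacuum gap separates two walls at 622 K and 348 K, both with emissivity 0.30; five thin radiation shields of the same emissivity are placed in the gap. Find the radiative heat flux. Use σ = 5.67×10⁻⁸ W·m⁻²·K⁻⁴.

q ≈ 225 W/m²

Each of the 6 gaps contributes resistance (2/ε − 1) = 2/0.30 − 1 = 5.667; total = 34.00.
q = σ(T₁⁴ − T₂⁴) / 34.00 = 5.67×10⁻⁸ × 1.35×10^11 / 34.00 = 225 W/m².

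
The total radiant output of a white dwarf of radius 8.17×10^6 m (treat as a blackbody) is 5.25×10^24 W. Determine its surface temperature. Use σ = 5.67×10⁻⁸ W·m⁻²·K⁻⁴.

A = 4πr² = 4π × (8.17×10^6)² = 8.39×10^14 m².
From P = σAT⁴, T = (P / σA)^(1/4) = (5.25×10^24 / (5.67×10⁻⁸ × 8.39×10^14))^(1/4).
T = (1.10×10^17)^(1/4) = 18200 K.

T ≈ 18200 K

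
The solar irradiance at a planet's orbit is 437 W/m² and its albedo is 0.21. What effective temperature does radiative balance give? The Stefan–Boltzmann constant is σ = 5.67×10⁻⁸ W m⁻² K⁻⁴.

T ≈ 198 K

Power absorbed = (1−a)S·πR²; power emitted = 4πR²σT⁴. Equating and cancelling πR²:
T = ((1−a)S / 4σ)^(1/4) = (345 / (4 × 5.67×10⁻⁸))^(1/4) = (1.52×10^9)^(1/4).
T = 198 K.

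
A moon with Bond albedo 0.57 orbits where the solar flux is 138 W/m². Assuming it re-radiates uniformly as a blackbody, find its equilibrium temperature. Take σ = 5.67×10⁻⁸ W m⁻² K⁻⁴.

Power absorbed = (1−a)S·πR²; power emitted = 4πR²σT⁴. Equating and cancelling πR²:
T = ((1−a)S / 4σ)^(1/4) = (59.3 / (4 × 5.67×10⁻⁸))^(1/4) = (2.62×10^8)^(1/4).
T = 127 K.

T ≈ 127 K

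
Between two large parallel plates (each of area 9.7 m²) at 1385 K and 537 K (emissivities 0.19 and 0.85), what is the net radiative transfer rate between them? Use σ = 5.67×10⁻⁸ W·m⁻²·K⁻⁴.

Q ≈ 3.64×10^5 W

For two large parallel gray plates, q = σ(T₁⁴ − T₂⁴) / (1/ε₁ + 1/ε₂ − 1).
1/ε₁ + 1/ε₂ − 1 = 1/0.19 + 1/0.85 − 1 = 5.440.
T₁⁴ − T₂⁴ = 3.68×10^12 − 8.32×10^10 = 3.60×10^12 K⁴.
q = 5.67×10⁻⁸ × 3.60×10^12 / 5.440 = 37500 W/m².
Q = q·A = 37500 × 9.7 = 3.64×10^5 W.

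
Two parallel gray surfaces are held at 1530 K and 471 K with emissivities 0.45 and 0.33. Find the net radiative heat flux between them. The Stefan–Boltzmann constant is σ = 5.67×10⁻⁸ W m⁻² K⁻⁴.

For two large parallel gray plates, q = σ(T₁⁴ − T₂⁴) / (1/ε₁ + 1/ε₂ − 1).
1/ε₁ + 1/ε₂ − 1 = 1/0.45 + 1/0.33 − 1 = 4.253.
T₁⁴ − T₂⁴ = 5.48×10^12 − 4.92×10^10 = 5.43×10^12 K⁴.
q = 5.67×10⁻⁸ × 5.43×10^12 / 4.253 = 72400 W/m².

q ≈ 72400 W/m²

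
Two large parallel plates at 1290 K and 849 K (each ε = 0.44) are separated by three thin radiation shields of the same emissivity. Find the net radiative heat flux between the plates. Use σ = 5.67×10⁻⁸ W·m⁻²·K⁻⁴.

q ≈ 8990 W/m²

Each of the 4 gaps contributes resistance (2/ε − 1) = 2/0.44 − 1 = 3.545; total = 14.18.
q = σ(T₁⁴ − T₂⁴) / 14.18 = 5.67×10⁻⁸ × 2.25×10^12 / 14.18 = 8990 W/m².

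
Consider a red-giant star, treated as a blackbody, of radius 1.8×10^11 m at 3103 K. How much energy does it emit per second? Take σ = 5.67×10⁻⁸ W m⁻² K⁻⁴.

P ≈ 2.14×10^30 W

A = 4πr² = 4π × (1.8×10^11)² = 4.07×10^23 m².
P = σAT⁴ = 5.67×10⁻⁸ × 4.07×10^23 × (3103)⁴ = 5.67×10⁻⁸ × 4.07×10^23 × 9.27×10^13.
P = 2.14×10^30 W.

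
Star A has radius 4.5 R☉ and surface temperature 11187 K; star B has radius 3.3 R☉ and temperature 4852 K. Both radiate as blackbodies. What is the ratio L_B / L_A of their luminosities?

L_B/L_A ≈ 0.0190

L = 4πR²σT⁴ ∝ R²T⁴, so L_B/L_A = (3.3/4.5)² × (4852/11187)⁴ = 0.538 × 0.0354 = 0.0190.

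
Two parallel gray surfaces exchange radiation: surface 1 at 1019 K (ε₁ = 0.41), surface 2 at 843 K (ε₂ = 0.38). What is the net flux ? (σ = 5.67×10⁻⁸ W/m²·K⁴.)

For two large parallel gray plates, q = σ(T₁⁴ − T₂⁴) / (1/ε₁ + 1/ε₂ − 1).
1/ε₁ + 1/ε₂ − 1 = 1/0.41 + 1/0.38 − 1 = 4.071.
T₁⁴ − T₂⁴ = 1.08×10^12 − 5.05×10^11 = 5.73×10^11 K⁴.
q = 5.67×10⁻⁸ × 5.73×10^11 / 4.071 = 7980 W/m².

q ≈ 7980 W/m²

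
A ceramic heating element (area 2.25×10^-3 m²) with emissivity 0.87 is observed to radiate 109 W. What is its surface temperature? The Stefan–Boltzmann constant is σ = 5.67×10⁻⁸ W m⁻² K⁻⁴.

T ≈ 995 K

From P = εσAT⁴, T = (P / εσA)^(1/4) = (109 / (0.87 × 5.67×10⁻⁸ × 2.25×10^-3))^(1/4).
T = (9.82×10^11)^(1/4) = 995 K.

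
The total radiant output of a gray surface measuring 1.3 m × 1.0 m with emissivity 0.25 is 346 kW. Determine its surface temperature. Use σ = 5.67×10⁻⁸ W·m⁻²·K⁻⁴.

A = 1.3 × 1.0 = 1.30 m².
From P = εσAT⁴, T = (P / εσA)^(1/4) = (3.46×10^5 / (0.25 × 5.67×10⁻⁸ × 1.30))^(1/4).
T = (1.88×10^13)^(1/4) = 2080 K.

T ≈ 2080 K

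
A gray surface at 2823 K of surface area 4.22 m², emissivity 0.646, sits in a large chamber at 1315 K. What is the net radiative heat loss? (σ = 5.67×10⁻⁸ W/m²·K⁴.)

Q ≈ 9.35×10^6 W

Q = εσA(T⁴ − T_s⁴). T⁴ − T_s⁴ = (2823)⁴ − (1315)⁴ = 6.35×10^13 − 2.99×10^12 = 6.05×10^13 K⁴.
Q = 0.646 × 5.67×10⁻⁸ × 4.22 × 6.05×10^13 = 9.35×10^6 W.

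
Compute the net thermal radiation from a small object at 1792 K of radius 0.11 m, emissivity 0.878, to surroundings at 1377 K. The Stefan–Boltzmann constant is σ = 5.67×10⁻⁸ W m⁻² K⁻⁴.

A = 4πr² = 4π × (0.11)² = 0.152 m².
Q = εσA(T⁴ − T_s⁴). T⁴ − T_s⁴ = (1792)⁴ − (1377)⁴ = 1.03×10^13 − 3.60×10^12 = 6.72×10^12 K⁴.
Q = 0.878 × 5.67×10⁻⁸ × 0.152 × 6.72×10^12 = 50800 W.

Q ≈ 50800 W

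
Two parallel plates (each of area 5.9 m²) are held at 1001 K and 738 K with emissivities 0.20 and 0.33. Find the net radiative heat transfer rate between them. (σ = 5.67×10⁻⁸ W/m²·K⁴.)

Q ≈ 33700 W

For two large parallel gray plates, q = σ(T₁⁴ − T₂⁴) / (1/ε₁ + 1/ε₂ − 1).
1/ε₁ + 1/ε₂ − 1 = 1/0.20 + 1/0.33 − 1 = 7.030.
T₁⁴ − T₂⁴ = 1.00×10^12 − 2.97×10^11 = 7.07×10^11 K⁴.
q = 5.67×10⁻⁸ × 7.07×10^11 / 7.030 = 5700 W/m².
Q = q·A = 5700 × 5.9 = 33700 W.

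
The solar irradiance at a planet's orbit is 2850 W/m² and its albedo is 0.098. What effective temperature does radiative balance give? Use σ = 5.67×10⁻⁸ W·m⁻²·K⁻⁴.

Power absorbed = (1−a)S·πR²; power emitted = 4πR²σT⁴. Equating and cancelling πR²:
T = ((1−a)S / 4σ)^(1/4) = (2570 / (4 × 5.67×10⁻⁸))^(1/4) = (1.13×10^10)^(1/4).
T = 326 K.

T ≈ 326 K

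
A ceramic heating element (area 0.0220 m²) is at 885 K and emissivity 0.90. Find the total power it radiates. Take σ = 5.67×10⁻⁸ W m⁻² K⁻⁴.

P ≈ 689 W

P = εσAT⁴ = 0.90 × 5.67×10⁻⁸ × 0.0220 × (885)⁴ = 0.90 × 5.67×10⁻⁸ × 0.0220 × 6.13×10^11.
P = 689 W.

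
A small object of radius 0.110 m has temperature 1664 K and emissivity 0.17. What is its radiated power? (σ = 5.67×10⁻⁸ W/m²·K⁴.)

A = 4πr² = 4π × (0.110)² = 0.152 m².
Stefan–Boltzmann: P = εσAT⁴ = 0.17 × 5.67×10⁻⁸ × 0.152 × (1664)⁴ = 0.17 × 5.67×10⁻⁸ × 0.152 × 7.67×10^12.
P = 11200 W.

P ≈ 11200 W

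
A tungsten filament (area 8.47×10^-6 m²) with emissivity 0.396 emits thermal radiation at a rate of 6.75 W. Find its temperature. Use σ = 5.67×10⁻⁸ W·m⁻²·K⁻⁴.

T ≈ 2440 K

From P = εσAT⁴, T = (P / εσA)^(1/4) = (6.75 / (0.396 × 5.67×10⁻⁸ × 8.47×10^-6))^(1/4).
T = (3.55×10^13)^(1/4) = 2440 K.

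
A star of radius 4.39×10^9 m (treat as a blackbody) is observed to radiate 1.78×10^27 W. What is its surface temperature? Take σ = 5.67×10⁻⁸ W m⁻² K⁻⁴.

A = 4πr² = 4π × (4.39×10^9)² = 2.42×10^20 m².
From P = σAT⁴, T = (P / σA)^(1/4) = (1.78×10^27 / (5.67×10⁻⁸ × 2.42×10^20))^(1/4).
T = (1.30×10^14)^(1/4) = 3370 K.

T ≈ 3370 K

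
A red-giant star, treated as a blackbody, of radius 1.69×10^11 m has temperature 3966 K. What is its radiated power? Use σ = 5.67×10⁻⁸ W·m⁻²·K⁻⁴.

A = 4πr² = 4π × (1.69×10^11)² = 3.59×10^23 m².
P = σAT⁴ = 5.67×10⁻⁸ × 3.59×10^23 × (3966)⁴ = 5.67×10⁻⁸ × 3.59×10^23 × 2.47×10^14.
P = 5.03×10^30 W.

P ≈ 5.03×10^30 W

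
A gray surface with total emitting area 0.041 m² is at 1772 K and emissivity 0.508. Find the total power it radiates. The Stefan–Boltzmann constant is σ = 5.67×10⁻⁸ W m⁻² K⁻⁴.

P = εσAT⁴ = 0.508 × 5.67×10⁻⁸ × 0.0410 × (1772)⁴ = 0.508 × 5.67×10⁻⁸ × 0.0410 × 9.86×10^12.
P = 11600 W.

P ≈ 11600 W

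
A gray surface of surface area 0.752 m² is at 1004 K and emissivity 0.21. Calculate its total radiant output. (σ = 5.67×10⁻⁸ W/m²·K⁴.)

P ≈ 9100 W

Stefan–Boltzmann: P = εσAT⁴ = 0.21 × 5.67×10⁻⁸ × 0.752 × (1004)⁴ = 0.21 × 5.67×10⁻⁸ × 0.752 × 1.02×10^12.
P = 9100 W.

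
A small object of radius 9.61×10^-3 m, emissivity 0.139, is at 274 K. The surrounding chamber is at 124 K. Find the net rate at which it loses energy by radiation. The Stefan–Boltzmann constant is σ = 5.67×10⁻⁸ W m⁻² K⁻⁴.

A = 4πr² = 4π × (9.61×10^-3)² = 1.16×10^-3 m².
Q = εσA(T⁴ − T_s⁴). T⁴ − T_s⁴ = (274)⁴ − (124)⁴ = 5.64×10^9 − 2.36×10^8 = 5.40×10^9 K⁴.
Q = 0.139 × 5.67×10⁻⁸ × 1.16×10^-3 × 5.40×10^9 = 0.0494 W.

Q ≈ 0.0494 W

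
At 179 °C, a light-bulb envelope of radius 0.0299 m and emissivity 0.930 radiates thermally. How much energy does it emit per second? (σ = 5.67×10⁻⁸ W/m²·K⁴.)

P ≈ 24.7 W

A = 4πr² = 4π × (0.0299)² = 0.0112 m².
179 °C = 452 K.
Stefan–Boltzmann: P = εσAT⁴ = 0.930 × 5.67×10⁻⁸ × 0.0112 × (452)⁴ = 0.930 × 5.67×10⁻⁸ × 0.0112 × 4.17×10^10.
P = 24.7 W.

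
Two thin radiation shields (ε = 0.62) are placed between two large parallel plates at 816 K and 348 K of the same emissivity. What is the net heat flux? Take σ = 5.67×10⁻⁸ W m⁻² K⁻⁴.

q ≈ 3640 W/m²

Each of the 3 gaps contributes resistance (2/ε − 1) = 2/0.62 − 1 = 2.226; total = 6.677.
q = σ(T₁⁴ − T₂⁴) / 6.677 = 5.67×10⁻⁸ × 4.29×10^11 / 6.677 = 3640 W/m².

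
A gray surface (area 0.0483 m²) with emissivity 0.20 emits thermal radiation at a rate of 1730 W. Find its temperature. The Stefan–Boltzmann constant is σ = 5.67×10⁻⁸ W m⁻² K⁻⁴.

T ≈ 1330 K

From P = εσAT⁴, T = (P / εσA)^(1/4) = (1730 / (0.20 × 5.67×10⁻⁸ × 0.0483))^(1/4).
T = (3.16×10^12)^(1/4) = 1330 K.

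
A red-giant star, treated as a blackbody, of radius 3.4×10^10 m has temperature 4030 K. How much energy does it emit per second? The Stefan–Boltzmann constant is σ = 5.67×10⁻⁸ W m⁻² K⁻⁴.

A = 4πr² = 4π × (3.4×10^10)² = 1.45×10^22 m².
P = σAT⁴ = 5.67×10⁻⁸ × 1.45×10^22 × (4030)⁴ = 5.67×10⁻⁸ × 1.45×10^22 × 2.64×10^14.
P = 2.17×10^29 W.

P ≈ 2.17×10^29 W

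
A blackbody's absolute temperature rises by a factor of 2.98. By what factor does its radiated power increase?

factor ≈ 78.9

P ∝ T⁴, so the power scales as (2.98)⁴ = 78.9.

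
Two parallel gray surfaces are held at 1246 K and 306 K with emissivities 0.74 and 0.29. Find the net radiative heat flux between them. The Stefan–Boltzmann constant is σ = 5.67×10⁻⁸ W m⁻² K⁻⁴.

For two large parallel gray plates, q = σ(T₁⁴ − T₂⁴) / (1/ε₁ + 1/ε₂ − 1).
1/ε₁ + 1/ε₂ − 1 = 1/0.74 + 1/0.29 − 1 = 3.800.
T₁⁴ − T₂⁴ = 2.41×10^12 − 8.77×10^9 = 2.40×10^12 K⁴.
q = 5.67×10⁻⁸ × 2.40×10^12 / 3.800 = 35800 W/m².

q ≈ 35800 W/m²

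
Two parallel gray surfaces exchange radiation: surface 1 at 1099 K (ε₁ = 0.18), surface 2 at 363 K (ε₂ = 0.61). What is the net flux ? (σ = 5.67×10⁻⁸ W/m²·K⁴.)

For two large parallel gray plates, q = σ(T₁⁴ − T₂⁴) / (1/ε₁ + 1/ε₂ − 1).
1/ε₁ + 1/ε₂ − 1 = 1/0.18 + 1/0.61 − 1 = 6.195.
T₁⁴ − T₂⁴ = 1.46×10^12 − 1.74×10^10 = 1.44×10^12 K⁴.
q = 5.67×10⁻⁸ × 1.44×10^12 / 6.195 = 13200 W/m².

q ≈ 13200 W/m²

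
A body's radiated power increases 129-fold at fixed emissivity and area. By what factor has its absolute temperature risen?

factor ≈ 3.37

P ∝ T⁴ ⇒ T ∝ P^(1/4), so T scales by (129)^(1/4) = 3.37.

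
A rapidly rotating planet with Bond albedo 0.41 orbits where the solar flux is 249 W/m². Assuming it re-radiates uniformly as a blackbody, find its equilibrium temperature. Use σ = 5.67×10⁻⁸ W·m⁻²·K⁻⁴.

Power absorbed = (1−a)S·πR²; power emitted = 4πR²σT⁴. Equating and cancelling πR²:
T = ((1−a)S / 4σ)^(1/4) = (147 / (4 × 5.67×10⁻⁸))^(1/4) = (6.48×10^8)^(1/4).
T = 160 K.

T ≈ 160 K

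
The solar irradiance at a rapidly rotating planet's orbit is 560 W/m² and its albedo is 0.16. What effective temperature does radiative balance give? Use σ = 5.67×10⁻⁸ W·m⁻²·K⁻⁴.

T ≈ 213 K

Power absorbed = (1−a)S·πR²; power emitted = 4πR²σT⁴. Equating and cancelling πR²:
T = ((1−a)S / 4σ)^(1/4) = (470 / (4 × 5.67×10⁻⁸))^(1/4) = (2.07×10^9)^(1/4).
T = 213 K.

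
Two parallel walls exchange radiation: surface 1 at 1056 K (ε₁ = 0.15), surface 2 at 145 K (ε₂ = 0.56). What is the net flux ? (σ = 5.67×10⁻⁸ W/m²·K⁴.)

q ≈ 9460 W/m²

For two large parallel gray plates, q = σ(T₁⁴ − T₂⁴) / (1/ε₁ + 1/ε₂ − 1).
1/ε₁ + 1/ε₂ − 1 = 1/0.15 + 1/0.56 − 1 = 7.452.
T₁⁴ − T₂⁴ = 1.24×10^12 − 4.42×10^8 = 1.24×10^12 K⁴.
q = 5.67×10⁻⁸ × 1.24×10^12 / 7.452 = 9460 W/m².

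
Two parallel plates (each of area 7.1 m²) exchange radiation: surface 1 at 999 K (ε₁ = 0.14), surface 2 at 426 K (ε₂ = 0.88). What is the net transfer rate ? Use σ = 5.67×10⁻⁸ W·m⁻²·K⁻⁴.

Q ≈ 53300 W

For two large parallel gray plates, q = σ(T₁⁴ − T₂⁴) / (1/ε₁ + 1/ε₂ − 1).
1/ε₁ + 1/ε₂ − 1 = 1/0.14 + 1/0.88 − 1 = 7.279.
T₁⁴ − T₂⁴ = 9.96×10^11 − 3.29×10^10 = 9.63×10^11 K⁴.
q = 5.67×10⁻⁸ × 9.63×10^11 / 7.279 = 7500 W/m².
Q = q·A = 7500 × 7.1 = 53300 W.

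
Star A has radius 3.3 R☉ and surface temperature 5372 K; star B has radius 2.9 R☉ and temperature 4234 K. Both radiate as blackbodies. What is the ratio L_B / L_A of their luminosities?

L = 4πR²σT⁴ ∝ R²T⁴, so L_B/L_A = (2.9/3.3)² × (4234/5372)⁴ = 0.772 × 0.386 = 0.298.

L_B/L_A ≈ 0.298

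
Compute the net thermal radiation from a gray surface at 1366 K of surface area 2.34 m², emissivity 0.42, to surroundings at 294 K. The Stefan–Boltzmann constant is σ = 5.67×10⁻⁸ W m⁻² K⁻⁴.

Q = εσA(T⁴ − T_s⁴). T⁴ − T_s⁴ = (1366)⁴ − (294)⁴ = 3.48×10^12 − 7.47×10^9 = 3.47×10^12 K⁴.
Q = 0.42 × 5.67×10⁻⁸ × 2.34 × 3.47×10^12 = 1.94×10^5 W.

Q ≈ 1.94×10^5 W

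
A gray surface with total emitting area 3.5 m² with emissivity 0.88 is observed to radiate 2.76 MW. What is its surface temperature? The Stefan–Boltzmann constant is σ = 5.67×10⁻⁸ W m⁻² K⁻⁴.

From P = εσAT⁴, T = (P / εσA)^(1/4) = (2.76×10^6 / (0.88 × 5.67×10⁻⁸ × 3.50))^(1/4).
T = (1.58×10^13)^(1/4) = 1990 K.

T ≈ 1990 K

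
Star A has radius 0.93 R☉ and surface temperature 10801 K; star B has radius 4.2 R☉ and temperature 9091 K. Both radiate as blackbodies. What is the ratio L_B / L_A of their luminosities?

L = 4πR²σT⁴ ∝ R²T⁴, so L_B/L_A = (4.2/0.93)² × (9091/10801)⁴ = 20.4 × 0.502 = 10.2.

L_B/L_A ≈ 10.2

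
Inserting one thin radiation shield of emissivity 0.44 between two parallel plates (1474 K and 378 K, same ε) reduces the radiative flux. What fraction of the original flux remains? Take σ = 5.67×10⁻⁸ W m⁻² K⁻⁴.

With N identical shields there are N+1 = 2 gaps in series, each with the same radiative resistance, so the flux falls to 1/(N+1) of its unshielded value.

ratio ≈ 0.500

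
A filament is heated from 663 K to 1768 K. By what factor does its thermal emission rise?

P ∝ T⁴, so the ratio is (1768/663)⁴ = (2.667)⁴ = 50.6.

ratio ≈ 50.6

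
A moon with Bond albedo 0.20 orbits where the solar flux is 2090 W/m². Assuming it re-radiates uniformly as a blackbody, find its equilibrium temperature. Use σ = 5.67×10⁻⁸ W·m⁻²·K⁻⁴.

T ≈ 293 K

Power absorbed = (1−a)S·πR²; power emitted = 4πR²σT⁴. Equating and cancelling πR²:
T = ((1−a)S / 4σ)^(1/4) = (1670 / (4 × 5.67×10⁻⁸))^(1/4) = (7.37×10^9)^(1/4).
T = 293 K.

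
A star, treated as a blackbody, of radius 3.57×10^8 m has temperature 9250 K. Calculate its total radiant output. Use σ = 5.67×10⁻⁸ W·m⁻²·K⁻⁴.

P ≈ 6.65×10^26 W

A = 4πr² = 4π × (3.57×10^8)² = 1.60×10^18 m².
P = σAT⁴ = 5.67×10⁻⁸ × 1.60×10^18 × (9250)⁴ = 5.67×10⁻⁸ × 1.60×10^18 × 7.32×10^15.
P = 6.65×10^26 W.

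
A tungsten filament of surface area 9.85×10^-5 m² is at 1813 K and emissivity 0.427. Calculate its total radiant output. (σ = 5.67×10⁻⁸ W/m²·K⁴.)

P ≈ 25.8 W

Stefan–Boltzmann: P = εσAT⁴ = 0.427 × 5.67×10⁻⁸ × 9.85×10^-5 × (1813)⁴ = 0.427 × 5.67×10⁻⁸ × 9.85×10^-5 × 1.08×10^13.
P = 25.8 W.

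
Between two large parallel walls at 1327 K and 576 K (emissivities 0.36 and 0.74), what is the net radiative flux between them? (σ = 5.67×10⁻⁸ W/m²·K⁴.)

q ≈ 54200 W/m²

For two large parallel gray plates, q = σ(T₁⁴ − T₂⁴) / (1/ε₁ + 1/ε₂ − 1).
1/ε₁ + 1/ε₂ − 1 = 1/0.36 + 1/0.74 − 1 = 3.129.
T₁⁴ − T₂⁴ = 3.10×10^12 − 1.10×10^11 = 2.99×10^12 K⁴.
q = 5.67×10⁻⁸ × 2.99×10^12 / 3.129 = 54200 W/m².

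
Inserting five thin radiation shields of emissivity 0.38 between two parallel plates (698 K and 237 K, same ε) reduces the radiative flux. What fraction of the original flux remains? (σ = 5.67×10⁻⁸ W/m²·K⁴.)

With N identical shields there are N+1 = 6 gaps in series, each with the same radiative resistance, so the flux falls to 1/(N+1) of its unshielded value.

ratio ≈ 0.167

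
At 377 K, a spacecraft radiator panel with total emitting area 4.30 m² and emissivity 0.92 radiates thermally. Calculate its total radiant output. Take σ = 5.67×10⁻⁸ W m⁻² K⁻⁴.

P = εσAT⁴ = 0.92 × 5.67×10⁻⁸ × 4.30 × (377)⁴ = 0.92 × 5.67×10⁻⁸ × 4.30 × 2.02×10^10.
P = 4530 W.

P ≈ 4530 W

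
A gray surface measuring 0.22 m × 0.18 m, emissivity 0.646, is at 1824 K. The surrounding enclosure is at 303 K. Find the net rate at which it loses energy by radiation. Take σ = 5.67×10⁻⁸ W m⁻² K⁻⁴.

Q ≈ 16000 W

A = 0.22 × 0.18 = 0.0396 m².
Q = εσA(T⁴ − T_s⁴). T⁴ − T_s⁴ = (1824)⁴ − (303)⁴ = 1.11×10^13 − 8.43×10^9 = 1.11×10^13 K⁴.
Q = 0.646 × 5.67×10⁻⁸ × 0.0396 × 1.11×10^13 = 16000 W.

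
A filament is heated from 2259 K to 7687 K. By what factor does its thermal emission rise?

P ∝ T⁴, so the ratio is (7687/2259)⁴ = (3.403)⁴ = 134.

ratio ≈ 134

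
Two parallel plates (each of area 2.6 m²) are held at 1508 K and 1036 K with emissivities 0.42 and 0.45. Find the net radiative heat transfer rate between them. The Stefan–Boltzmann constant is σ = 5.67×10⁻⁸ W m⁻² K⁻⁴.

Q ≈ 1.64×10^5 W

For two large parallel gray plates, q = σ(T₁⁴ − T₂⁴) / (1/ε₁ + 1/ε₂ − 1).
1/ε₁ + 1/ε₂ − 1 = 1/0.42 + 1/0.45 − 1 = 3.603.
T₁⁴ − T₂⁴ = 5.17×10^12 − 1.15×10^12 = 4.02×10^12 K⁴.
q = 5.67×10⁻⁸ × 4.02×10^12 / 3.603 = 63200 W/m².
Q = q·A = 63200 × 2.6 = 1.64×10^5 W.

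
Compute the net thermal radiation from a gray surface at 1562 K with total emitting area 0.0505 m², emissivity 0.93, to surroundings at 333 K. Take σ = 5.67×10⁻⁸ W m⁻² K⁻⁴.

Q ≈ 15800 W

Q = εσA(T⁴ − T_s⁴). T⁴ − T_s⁴ = (1562)⁴ − (333)⁴ = 5.95×10^12 − 1.23×10^10 = 5.94×10^12 K⁴.
Q = 0.93 × 5.67×10⁻⁸ × 0.0505 × 5.94×10^12 = 15800 W.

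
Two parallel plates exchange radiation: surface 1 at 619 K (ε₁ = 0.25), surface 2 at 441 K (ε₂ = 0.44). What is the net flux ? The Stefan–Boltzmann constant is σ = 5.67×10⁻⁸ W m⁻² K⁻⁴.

For two large parallel gray plates, q = σ(T₁⁴ − T₂⁴) / (1/ε₁ + 1/ε₂ − 1).
1/ε₁ + 1/ε₂ − 1 = 1/0.25 + 1/0.44 − 1 = 5.273.
T₁⁴ − T₂⁴ = 1.47×10^11 − 3.78×10^10 = 1.09×10^11 K⁴.
q = 5.67×10⁻⁸ × 1.09×10^11 / 5.273 = 1170 W/m².

q ≈ 1170 W/m²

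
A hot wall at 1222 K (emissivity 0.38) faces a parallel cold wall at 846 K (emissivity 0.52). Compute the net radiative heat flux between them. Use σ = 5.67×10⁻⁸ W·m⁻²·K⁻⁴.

q ≈ 27400 W/m²

For two large parallel gray plates, q = σ(T₁⁴ − T₂⁴) / (1/ε₁ + 1/ε₂ − 1).
1/ε₁ + 1/ε₂ − 1 = 1/0.38 + 1/0.52 − 1 = 3.555.
T₁⁴ − T₂⁴ = 2.23×10^12 − 5.12×10^11 = 1.72×10^12 K⁴.
q = 5.67×10⁻⁸ × 1.72×10^12 / 3.555 = 27400 W/m².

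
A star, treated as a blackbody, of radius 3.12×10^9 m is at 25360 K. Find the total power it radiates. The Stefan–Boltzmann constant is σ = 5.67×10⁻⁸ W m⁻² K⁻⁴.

P ≈ 2.87×10^30 W

A = 4πr² = 4π × (3.12×10^9)² = 1.22×10^20 m².
P = σAT⁴ = 5.67×10⁻⁸ × 1.22×10^20 × (25360)⁴ = 5.67×10⁻⁸ × 1.22×10^20 × 4.14×10^17.
P = 2.87×10^30 W.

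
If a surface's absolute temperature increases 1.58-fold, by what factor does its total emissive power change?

factor ≈ 6.23

P ∝ T⁴, so the power scales as (1.58)⁴ = 6.23.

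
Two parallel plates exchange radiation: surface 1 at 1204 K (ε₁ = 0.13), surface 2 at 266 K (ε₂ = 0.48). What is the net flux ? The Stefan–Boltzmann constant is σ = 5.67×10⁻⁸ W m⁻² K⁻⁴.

q ≈ 13500 W/m²

For two large parallel gray plates, q = σ(T₁⁴ − T₂⁴) / (1/ε₁ + 1/ε₂ − 1).
1/ε₁ + 1/ε₂ − 1 = 1/0.13 + 1/0.48 − 1 = 8.776.
T₁⁴ − T₂⁴ = 2.10×10^12 − 5.01×10^9 = 2.10×10^12 K⁴.
q = 5.67×10⁻⁸ × 2.10×10^12 / 8.776 = 13500 W/m².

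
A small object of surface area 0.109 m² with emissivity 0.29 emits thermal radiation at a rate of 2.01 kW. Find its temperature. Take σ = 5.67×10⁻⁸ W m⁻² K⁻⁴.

From P = εσAT⁴, T = (P / εσA)^(1/4) = (2010 / (0.29 × 5.67×10⁻⁸ × 0.109))^(1/4).
T = (1.12×10^12)^(1/4) = 1030 K.

T ≈ 1030 K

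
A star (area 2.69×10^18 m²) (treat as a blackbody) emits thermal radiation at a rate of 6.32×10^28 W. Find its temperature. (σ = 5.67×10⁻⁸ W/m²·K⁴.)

From P = σAT⁴, T = (P / σA)^(1/4) = (6.32×10^28 / (5.67×10⁻⁸ × 2.69×10^18))^(1/4).
T = (4.14×10^17)^(1/4) = 25400 K.

T ≈ 25400 K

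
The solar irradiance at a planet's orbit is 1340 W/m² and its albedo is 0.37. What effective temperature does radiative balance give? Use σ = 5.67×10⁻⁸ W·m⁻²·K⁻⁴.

Power absorbed = (1−a)S·πR²; power emitted = 4πR²σT⁴. Equating and cancelling πR²:
T = ((1−a)S / 4σ)^(1/4) = (844 / (4 × 5.67×10⁻⁸))^(1/4) = (3.72×10^9)^(1/4).
T = 247 K.

T ≈ 247 K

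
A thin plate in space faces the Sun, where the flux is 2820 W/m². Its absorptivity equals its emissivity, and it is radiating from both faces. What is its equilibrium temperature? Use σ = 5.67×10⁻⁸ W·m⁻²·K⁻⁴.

T ≈ 397 K

Absorbed flux αS = emitted flux 2εσT⁴ per unit area; with α = ε this gives T = (S/2σ)^(1/4).
T = (2820 / (2 × 5.67×10⁻⁸))^(1/4) = (2.49×10^10)^(1/4).
T = 397 K.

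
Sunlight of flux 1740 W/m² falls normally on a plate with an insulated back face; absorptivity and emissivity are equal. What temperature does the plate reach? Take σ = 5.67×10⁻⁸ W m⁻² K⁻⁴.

Absorbed flux αS = emitted flux εσT⁴ (one radiating face); with α = ε, T = (S/σ)^(1/4).
T = (1740 / 5.67×10⁻⁸)^(1/4) = (3.07×10^10)^(1/4).
T = 419 K.

T ≈ 419 K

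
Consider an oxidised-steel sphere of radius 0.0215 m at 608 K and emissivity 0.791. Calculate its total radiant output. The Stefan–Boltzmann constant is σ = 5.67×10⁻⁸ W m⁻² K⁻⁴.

A = 4πr² = 4π × (0.0215)² = 5.81×10^-3 m².
P = εσAT⁴ = 0.791 × 5.67×10⁻⁸ × 5.81×10^-3 × (608)⁴ = 0.791 × 5.67×10⁻⁸ × 5.81×10^-3 × 1.37×10^11.
P = 35.6 W.

P ≈ 35.6 W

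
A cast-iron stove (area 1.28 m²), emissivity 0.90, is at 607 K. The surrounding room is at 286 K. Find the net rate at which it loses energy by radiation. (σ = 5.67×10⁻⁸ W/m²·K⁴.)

Q = εσA(T⁴ − T_s⁴). T⁴ − T_s⁴ = (607)⁴ − (286)⁴ = 1.36×10^11 − 6.69×10^9 = 1.29×10^11 K⁴.
Q = 0.90 × 5.67×10⁻⁸ × 1.28 × 1.29×10^11 = 8430 W.

Q ≈ 8430 W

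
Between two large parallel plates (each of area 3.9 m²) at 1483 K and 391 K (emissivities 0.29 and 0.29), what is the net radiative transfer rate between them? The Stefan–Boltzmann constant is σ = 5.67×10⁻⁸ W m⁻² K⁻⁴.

Q ≈ 1.81×10^5 W

For two large parallel gray plates, q = σ(T₁⁴ − T₂⁴) / (1/ε₁ + 1/ε₂ − 1).
1/ε₁ + 1/ε₂ − 1 = 1/0.29 + 1/0.29 − 1 = 5.897.
T₁⁴ − T₂⁴ = 4.84×10^12 − 2.34×10^10 = 4.81×10^12 K⁴.
q = 5.67×10⁻⁸ × 4.81×10^12 / 5.897 = 46300 W/m².
Q = q·A = 46300 × 3.9 = 1.81×10^5 W.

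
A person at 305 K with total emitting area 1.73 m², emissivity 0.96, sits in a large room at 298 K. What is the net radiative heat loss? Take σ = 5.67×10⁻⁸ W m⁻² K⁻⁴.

Q ≈ 72.3 W

Q = εσA(T⁴ − T_s⁴). T⁴ − T_s⁴ = (305)⁴ − (298)⁴ = 8.65×10^9 − 7.89×10^9 = 7.68×10^8 K⁴.
Q = 0.96 × 5.67×10⁻⁸ × 1.73 × 7.68×10^8 = 72.3 W.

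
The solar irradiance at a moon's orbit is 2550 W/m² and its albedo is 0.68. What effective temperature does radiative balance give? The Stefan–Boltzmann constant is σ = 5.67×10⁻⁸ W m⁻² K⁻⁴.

Power absorbed = (1−a)S·πR²; power emitted = 4πR²σT⁴. Equating and cancelling πR²:
T = ((1−a)S / 4σ)^(1/4) = (816 / (4 × 5.67×10⁻⁸))^(1/4) = (3.60×10^9)^(1/4).
T = 245 K.

T ≈ 245 K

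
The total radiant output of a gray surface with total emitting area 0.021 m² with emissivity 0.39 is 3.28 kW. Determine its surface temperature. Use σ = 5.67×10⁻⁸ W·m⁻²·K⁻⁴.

T ≈ 1630 K

From P = εσAT⁴, T = (P / εσA)^(1/4) = (3280 / (0.39 × 5.67×10⁻⁸ × 0.0210))^(1/4).
T = (7.06×10^12)^(1/4) = 1630 K.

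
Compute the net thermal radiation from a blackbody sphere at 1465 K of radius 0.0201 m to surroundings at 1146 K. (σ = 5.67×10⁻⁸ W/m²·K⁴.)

Q ≈ 829 W

A = 4πr² = 4π × (0.0201)² = 5.08×10^-3 m².
Q = σA(T⁴ − T_s⁴). T⁴ − T_s⁴ = (1465)⁴ − (1146)⁴ = 4.61×10^12 − 1.72×10^12 = 2.88×10^12 K⁴.
Q = 5.67×10⁻⁸ × 5.08×10^-3 × 2.88×10^12 = 829 W.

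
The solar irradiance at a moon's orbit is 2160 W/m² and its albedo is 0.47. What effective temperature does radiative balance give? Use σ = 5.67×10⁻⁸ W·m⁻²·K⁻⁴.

Power absorbed = (1−a)S·πR²; power emitted = 4πR²σT⁴. Equating and cancelling πR²:
T = ((1−a)S / 4σ)^(1/4) = (1140 / (4 × 5.67×10⁻⁸))^(1/4) = (5.05×10^9)^(1/4).
T = 267 K.

T ≈ 267 K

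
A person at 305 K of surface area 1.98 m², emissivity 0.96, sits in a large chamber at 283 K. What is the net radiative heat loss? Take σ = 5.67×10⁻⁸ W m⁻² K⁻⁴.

Q = εσA(T⁴ − T_s⁴). T⁴ − T_s⁴ = (305)⁴ − (283)⁴ = 8.65×10^9 − 6.41×10^9 = 2.24×10^9 K⁴.
Q = 0.96 × 5.67×10⁻⁸ × 1.98 × 2.24×10^9 = 241 W.

Q ≈ 241 W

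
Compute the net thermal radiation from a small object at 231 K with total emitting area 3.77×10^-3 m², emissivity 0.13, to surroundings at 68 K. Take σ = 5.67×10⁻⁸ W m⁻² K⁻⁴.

Q = εσA(T⁴ − T_s⁴). T⁴ − T_s⁴ = (231)⁴ − (68)⁴ = 2.85×10^9 − 2.14×10^7 = 2.83×10^9 K⁴.
Q = 0.13 × 5.67×10⁻⁸ × 3.77×10^-3 × 2.83×10^9 = 0.0785 W.

Q ≈ 0.0785 W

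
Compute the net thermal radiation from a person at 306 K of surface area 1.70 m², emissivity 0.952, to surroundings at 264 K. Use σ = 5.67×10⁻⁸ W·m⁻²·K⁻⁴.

Q = εσA(T⁴ − T_s⁴). T⁴ − T_s⁴ = (306)⁴ − (264)⁴ = 8.77×10^9 − 4.86×10^9 = 3.91×10^9 K⁴.
Q = 0.952 × 5.67×10⁻⁸ × 1.70 × 3.91×10^9 = 359 W.

Q ≈ 359 W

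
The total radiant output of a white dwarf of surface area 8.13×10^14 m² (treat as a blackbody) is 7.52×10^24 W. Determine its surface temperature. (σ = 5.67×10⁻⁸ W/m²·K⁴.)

T ≈ 20100 K

From P = σAT⁴, T = (P / σA)^(1/4) = (7.52×10^24 / (5.67×10⁻⁸ × 8.13×10^14))^(1/4).
T = (1.63×10^17)^(1/4) = 20100 K.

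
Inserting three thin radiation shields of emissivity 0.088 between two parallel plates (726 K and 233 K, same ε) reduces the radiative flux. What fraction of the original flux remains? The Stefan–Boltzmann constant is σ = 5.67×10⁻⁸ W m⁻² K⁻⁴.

With N identical shields there are N+1 = 4 gaps in series, each with the same radiative resistance, so the flux falls to 1/(N+1) of its unshielded value.

ratio ≈ 0.250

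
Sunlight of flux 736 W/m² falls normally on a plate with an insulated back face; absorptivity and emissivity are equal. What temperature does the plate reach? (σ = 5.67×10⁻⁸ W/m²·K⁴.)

T ≈ 338 K

Absorbed flux αS = emitted flux εσT⁴ (one radiating face); with α = ε, T = (S/σ)^(1/4).
T = (736 / 5.67×10⁻⁸)^(1/4) = (1.30×10^10)^(1/4).
T = 338 K.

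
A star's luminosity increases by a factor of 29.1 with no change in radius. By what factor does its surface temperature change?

P ∝ T⁴ ⇒ T ∝ P^(1/4), so T scales by (29.1)^(1/4) = 2.32.

factor ≈ 2.32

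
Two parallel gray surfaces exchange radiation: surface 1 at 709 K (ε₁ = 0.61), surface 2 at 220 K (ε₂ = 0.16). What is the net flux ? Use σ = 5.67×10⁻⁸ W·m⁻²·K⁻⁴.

For two large parallel gray plates, q = σ(T₁⁴ − T₂⁴) / (1/ε₁ + 1/ε₂ − 1).
1/ε₁ + 1/ε₂ − 1 = 1/0.61 + 1/0.16 − 1 = 6.889.
T₁⁴ − T₂⁴ = 2.53×10^11 − 2.34×10^9 = 2.50×10^11 K⁴.
q = 5.67×10⁻⁸ × 2.50×10^11 / 6.889 = 2060 W/m².

q ≈ 2060 W/m²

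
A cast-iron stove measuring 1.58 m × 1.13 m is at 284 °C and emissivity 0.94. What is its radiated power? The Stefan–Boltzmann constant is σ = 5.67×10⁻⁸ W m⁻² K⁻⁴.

P ≈ 9160 W

A = 1.58 × 1.13 = 1.79 m².
284 °C = 557 K.
Stefan–Boltzmann: P = εσAT⁴ = 0.94 × 5.67×10⁻⁸ × 1.79 × (557)⁴ = 0.94 × 5.67×10⁻⁸ × 1.79 × 9.63×10^10.
P = 9160 W.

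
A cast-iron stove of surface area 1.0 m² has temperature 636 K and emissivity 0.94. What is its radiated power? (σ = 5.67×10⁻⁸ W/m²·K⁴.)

P ≈ 8720 W

P = εσAT⁴ = 0.94 × 5.67×10⁻⁸ × 1.00 × (636)⁴ = 0.94 × 5.67×10⁻⁸ × 1.00 × 1.64×10^11.
P = 8720 W.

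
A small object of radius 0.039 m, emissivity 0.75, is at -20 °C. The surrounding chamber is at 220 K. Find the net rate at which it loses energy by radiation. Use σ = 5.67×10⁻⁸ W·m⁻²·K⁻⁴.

A = 4πr² = 4π × (0.039)² = 0.0191 m².
Convert: -20 °C = 253 K.
Q = εσA(T⁴ − T_s⁴). T⁴ − T_s⁴ = (253)⁴ − (220)⁴ = 4.10×10^9 − 2.34×10^9 = 1.75×10^9 K⁴.
Q = 0.75 × 5.67×10⁻⁸ × 0.0191 × 1.75×10^9 = 1.43 W.

Q ≈ 1.43 W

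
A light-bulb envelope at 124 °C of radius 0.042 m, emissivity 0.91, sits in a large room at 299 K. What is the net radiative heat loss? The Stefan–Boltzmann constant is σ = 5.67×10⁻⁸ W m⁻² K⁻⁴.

Q ≈ 19.3 W

A = 4πr² = 4π × (0.042)² = 0.0222 m².
Convert: 124 °C = 397 K.
Q = εσA(T⁴ − T_s⁴). T⁴ − T_s⁴ = (397)⁴ − (299)⁴ = 2.48×10^10 − 7.99×10^9 = 1.68×10^10 K⁴.
Q = 0.91 × 5.67×10⁻⁸ × 0.0222 × 1.68×10^10 = 19.3 W.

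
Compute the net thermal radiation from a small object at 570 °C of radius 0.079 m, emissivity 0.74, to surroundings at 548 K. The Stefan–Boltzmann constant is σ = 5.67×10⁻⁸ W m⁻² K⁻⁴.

Q ≈ 1370 W

A = 4πr² = 4π × (0.079)² = 0.0784 m².
Convert: 570 °C = 843 K.
Q = εσA(T⁴ − T_s⁴). T⁴ − T_s⁴ = (843)⁴ − (548)⁴ = 5.05×10^11 − 9.02×10^10 = 4.15×10^11 K⁴.
Q = 0.74 × 5.67×10⁻⁸ × 0.0784 × 4.15×10^11 = 1370 W.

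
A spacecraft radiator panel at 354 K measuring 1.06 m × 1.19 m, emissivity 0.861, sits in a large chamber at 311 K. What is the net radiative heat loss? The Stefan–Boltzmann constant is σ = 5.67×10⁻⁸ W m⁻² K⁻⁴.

Q ≈ 391 W

A = 1.06 × 1.19 = 1.26 m².
Q = εσA(T⁴ − T_s⁴). T⁴ − T_s⁴ = (354)⁴ − (311)⁴ = 1.57×10^10 − 9.35×10^9 = 6.35×10^9 K⁴.
Q = 0.861 × 5.67×10⁻⁸ × 1.26 × 6.35×10^9 = 391 W.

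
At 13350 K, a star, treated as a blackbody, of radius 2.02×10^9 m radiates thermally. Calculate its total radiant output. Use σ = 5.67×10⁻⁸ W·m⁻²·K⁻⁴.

A = 4πr² = 4π × (2.02×10^9)² = 5.13×10^19 m².
P = σAT⁴ = 5.67×10⁻⁸ × 5.13×10^19 × (13350)⁴ = 5.67×10⁻⁸ × 5.13×10^19 × 3.18×10^16.
P = 9.23×10^28 W.

P ≈ 9.23×10^28 W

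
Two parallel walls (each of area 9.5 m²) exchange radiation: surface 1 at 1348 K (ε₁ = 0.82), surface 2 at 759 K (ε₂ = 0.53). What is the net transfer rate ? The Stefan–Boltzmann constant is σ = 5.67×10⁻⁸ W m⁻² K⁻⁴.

Q ≈ 7.60×10^5 W

For two large parallel gray plates, q = σ(T₁⁴ − T₂⁴) / (1/ε₁ + 1/ε₂ − 1).
1/ε₁ + 1/ε₂ − 1 = 1/0.82 + 1/0.53 − 1 = 2.106.
T₁⁴ − T₂⁴ = 3.30×10^12 − 3.32×10^11 = 2.97×10^12 K⁴.
q = 5.67×10⁻⁸ × 2.97×10^12 / 2.106 = 79900 W/m².
Q = q·A = 79900 × 9.5 = 7.60×10^5 W.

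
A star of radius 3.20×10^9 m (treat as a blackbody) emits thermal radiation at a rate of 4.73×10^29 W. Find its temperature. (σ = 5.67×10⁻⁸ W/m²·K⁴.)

T ≈ 16000 K

A = 4πr² = 4π × (3.20×10^9)² = 1.29×10^20 m².
From P = σAT⁴, T = (P / σA)^(1/4) = (4.73×10^29 / (5.67×10⁻⁸ × 1.29×10^20))^(1/4).
T = (6.48×10^16)^(1/4) = 16000 K.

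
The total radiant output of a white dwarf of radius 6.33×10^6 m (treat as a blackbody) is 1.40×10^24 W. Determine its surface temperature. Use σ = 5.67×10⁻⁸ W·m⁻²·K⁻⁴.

T ≈ 14900 K

A = 4πr² = 4π × (6.33×10^6)² = 5.04×10^14 m².
From P = σAT⁴, T = (P / σA)^(1/4) = (1.40×10^24 / (5.67×10⁻⁸ × 5.04×10^14))^(1/4).
T = (4.90×10^16)^(1/4) = 14900 K.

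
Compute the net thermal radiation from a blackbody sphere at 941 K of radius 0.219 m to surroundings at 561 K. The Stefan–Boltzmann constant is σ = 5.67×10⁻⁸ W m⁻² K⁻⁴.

A = 4πr² = 4π × (0.219)² = 0.603 m².
Q = σA(T⁴ − T_s⁴). T⁴ − T_s⁴ = (941)⁴ − (561)⁴ = 7.84×10^11 − 9.90×10^10 = 6.85×10^11 K⁴.
Q = 5.67×10⁻⁸ × 0.603 × 6.85×10^11 = 23400 W.

Q ≈ 23400 W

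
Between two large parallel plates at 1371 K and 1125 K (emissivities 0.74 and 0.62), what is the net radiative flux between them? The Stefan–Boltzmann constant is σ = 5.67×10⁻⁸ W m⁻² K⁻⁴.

For two large parallel gray plates, q = σ(T₁⁴ − T₂⁴) / (1/ε₁ + 1/ε₂ − 1).
1/ε₁ + 1/ε₂ − 1 = 1/0.74 + 1/0.62 − 1 = 1.964.
T₁⁴ − T₂⁴ = 3.53×10^12 − 1.60×10^12 = 1.93×10^12 K⁴.
q = 5.67×10⁻⁸ × 1.93×10^12 / 1.964 = 55700 W/m².

q ≈ 55700 W/m²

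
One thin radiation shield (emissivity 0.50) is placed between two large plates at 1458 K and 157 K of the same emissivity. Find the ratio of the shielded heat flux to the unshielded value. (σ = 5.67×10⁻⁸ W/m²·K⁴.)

ratio ≈ 0.500

With N identical shields there are N+1 = 2 gaps in series, each with the same radiative resistance, so the flux falls to 1/(N+1) of its unshielded value.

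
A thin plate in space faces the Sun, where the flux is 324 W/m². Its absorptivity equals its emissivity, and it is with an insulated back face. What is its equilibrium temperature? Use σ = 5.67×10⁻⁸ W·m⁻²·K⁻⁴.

T ≈ 275 K

Absorbed flux αS = emitted flux εσT⁴ (one radiating face); with α = ε, T = (S/σ)^(1/4).
T = (324 / 5.67×10⁻⁸)^(1/4) = (5.71×10^9)^(1/4).
T = 275 K.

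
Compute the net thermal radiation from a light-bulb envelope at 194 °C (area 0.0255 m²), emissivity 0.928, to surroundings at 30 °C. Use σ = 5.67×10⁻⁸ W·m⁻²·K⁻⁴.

Q ≈ 52.5 W

Convert: 194 °C = 467 K; 30 °C = 303 K.
Q = εσA(T⁴ − T_s⁴). T⁴ − T_s⁴ = (467)⁴ − (303)⁴ = 4.76×10^10 − 8.43×10^9 = 3.91×10^10 K⁴.
Q = 0.928 × 5.67×10⁻⁸ × 0.0255 × 3.91×10^10 = 52.5 W.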